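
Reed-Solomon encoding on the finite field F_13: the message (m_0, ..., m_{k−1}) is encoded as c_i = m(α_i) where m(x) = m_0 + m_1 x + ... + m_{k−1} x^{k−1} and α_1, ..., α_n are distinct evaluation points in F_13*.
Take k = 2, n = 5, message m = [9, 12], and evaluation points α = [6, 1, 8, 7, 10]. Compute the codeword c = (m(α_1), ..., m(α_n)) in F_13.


c = [3, 8, 1, 2, 12]

Message polynomial: m(x) = 9 + 12·x (mod 13).
For each evaluation point α_i, compute m(α_i) mod 13:
  α_1 = 6: Horner steps 12 → 3, so m(6) = 3.
  α_2 = 1: Horner steps 12 → 8, so m(1) = 8.
  α_3 = 8: Horner steps 12 → 1, so m(8) = 1.
  α_4 = 7: Horner steps 12 → 2, so m(7) = 2.
  α_5 = 10: Horner steps 12 → 12, so m(10) = 12.
Codeword c = [3, 8, 1, 2, 12] ∈ F_13^5.


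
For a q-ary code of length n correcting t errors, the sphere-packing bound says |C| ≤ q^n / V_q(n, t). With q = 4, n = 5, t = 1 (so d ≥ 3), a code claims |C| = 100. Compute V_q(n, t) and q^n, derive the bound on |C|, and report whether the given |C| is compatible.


V_q(n, t) = 16, q^n = 1024, Hamming bound = 64, |C| = 100 > bound (violated).

Step 1: Compute V_q(n, t) = Σ_{j=0}^1 C(n, j) (q−1)^j.
  j = 0: C(5,0)·(3)^0 = 1·1 = 1.
  j = 1: C(5,1)·(3)^1 = 5·3 = 15.
  V_q(n, t) = 1 + 15 = 16.
Step 2: q^n = 4^5 = 1024.
Step 3: Hamming bound ⌊q^n / V_q(n,t)⌋ = ⌊1024/16⌋ = 64.
Step 4: Compare |C| = 100 to 64: violated.
The claimed |C| lies above the Hamming bound, so no 4-ary code of length 5 with d ≥ 3 can have 100 codewords.


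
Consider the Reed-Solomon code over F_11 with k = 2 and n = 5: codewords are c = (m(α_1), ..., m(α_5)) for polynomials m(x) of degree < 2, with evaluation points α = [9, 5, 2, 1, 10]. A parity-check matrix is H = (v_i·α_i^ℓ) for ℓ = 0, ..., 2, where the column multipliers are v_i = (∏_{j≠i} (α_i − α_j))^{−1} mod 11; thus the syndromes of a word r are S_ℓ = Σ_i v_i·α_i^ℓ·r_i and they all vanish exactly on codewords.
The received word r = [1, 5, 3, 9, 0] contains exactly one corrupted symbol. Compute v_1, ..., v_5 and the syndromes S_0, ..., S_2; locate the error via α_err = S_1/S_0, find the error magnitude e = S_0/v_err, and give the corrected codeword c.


S = (9, 7, 3), error at position 3, error magnitude e = 6, c = [1, 5, 8, 9, 0].

Step 1: column multipliers v_i = (∏_{j≠i}(α_i − α_j))^{−1} mod 11.
  i = 1 (α = 9): (9−5)(9−2)(9−1)(9−10) = 4·7·8·(−1) = −224 ≡ 7, so v_1 = 7^{−1} = 8 (mod 11).
  i = 2 (α = 5): (5−9)(5−2)(5−1)(5−10) = (−4)·3·4·(−5) = 240 ≡ 9, so v_2 = 9^{−1} = 5 (mod 11).
  i = 3 (α = 2): (2−9)(2−5)(2−1)(2−10) = (−7)·(−3)·1·(−8) = −168 ≡ 8, so v_3 = 8^{−1} = 7 (mod 11).
  i = 4 (α = 1): (1−9)(1−5)(1−2)(1−10) = (−8)·(−4)·(−1)·(−9) = 288 ≡ 2, so v_4 = 2^{−1} = 6 (mod 11).
  i = 5 (α = 10): (10−9)(10−5)(10−2)(10−1) = 1·5·8·9 = 360 ≡ 8, so v_5 = 8^{−1} = 7 (mod 11).
  v = [8, 5, 7, 6, 7].
Step 2: syndromes of r = [1, 5, 3, 9, 0] (all sums mod 11).
  S_0 = Σ v_i r_i = 8·1 + 5·5 + 7·3 + 6·9 + 7·0 = 108 ≡ 9.
  S_1 = Σ v_i α_i r_i = 8·9·1 + 5·5·5 + 7·2·3 + 6·1·9 + 7·10·0 = 293 ≡ 7.
  α_i^2 mod 11 = [4, 3, 4, 1, 1].
  S_2 = Σ v_i α_i^2 r_i = 8·4·1 + 5·3·5 + 7·4·3 + 6·1·9 + 7·1·0 = 245 ≡ 3.
  S = (9, 7, 3) ≠ 0, so r is not a codeword (an error is present).
Step 3: locate the error. For a single error e at position i, S_ℓ = v_i·e·α_i^ℓ, so α_err = S_1/S_0.
  S_0^{−1} = 9^{−1} = 5 (mod 11), so α_err = 7·5 = 35 ≡ 2 = α_3. Error position i = 3.
  Consistency check: S_2/S_1 = 3·8 = 24 ≡ 2 = α_err ✓ (single-error assumption holds).
Step 4: error magnitude e = S_0/v_3 = S_0·∏_{j≠3}(α_3 − α_j) = 9·8 = 72 ≡ 6 (mod 11).
Step 5: correct position 3: c_3 = r_3 − e = 3 − 6 ≡ 8 (mod 11). Hence c = [1, 5, 8, 9, 0].
  Check: interpolating c through the α_i gives m(x) = 10 + 10·x (degree < 2) with m(α_i) = c_i for every i, so c is indeed a codeword.


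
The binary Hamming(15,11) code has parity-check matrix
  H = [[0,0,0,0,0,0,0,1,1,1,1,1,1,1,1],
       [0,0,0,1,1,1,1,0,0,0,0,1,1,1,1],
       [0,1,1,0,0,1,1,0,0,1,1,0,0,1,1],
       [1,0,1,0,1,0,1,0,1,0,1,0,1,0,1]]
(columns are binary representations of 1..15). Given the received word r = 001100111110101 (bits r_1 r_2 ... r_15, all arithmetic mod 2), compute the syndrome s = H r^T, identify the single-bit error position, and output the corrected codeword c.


s = (0, 0, 1, 0)^T, error position = 2, corrected codeword c = 011100111110101

Compute s = H r^T mod 2 one row at a time:
  s_1 = 1 + 1 + 1 + 1 + 0 + 1 + 0 + 1 = 6 ≡ 0 (mod 2).
  s_2 = 1 + 0 + 0 + 1 + 0 + 1 + 0 + 1 = 4 ≡ 0 (mod 2).
  s_3 = 0 + 1 + 0 + 1 + 1 + 1 + 0 + 1 = 5 ≡ 1 (mod 2).
  s_4 = 0 + 1 + 0 + 1 + 1 + 1 + 1 + 1 = 6 ≡ 0 (mod 2).
s = (0, 0, 1, 0)^T — this equals column 2 of H (binary 0010), so error is at position 2.
Correct: flip bit 2 of r = 001100111110101 to get c = 011100111110101.


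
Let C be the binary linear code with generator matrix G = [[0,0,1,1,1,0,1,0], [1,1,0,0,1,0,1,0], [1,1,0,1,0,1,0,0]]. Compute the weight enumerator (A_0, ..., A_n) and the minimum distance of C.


Weight distribution: A_0 = 1, A_2 = 1, A_4 = 5, A_6 = 1. Minimum distance d = 2.

Enumerate all 2^3 = 8 messages m ∈ F_2^3.
For each, compute codeword c = mG in F_2^8, then tally its weight.
  m = 000 → c = 00000000, weight = 0.
  m = 100 → c = 00111010, weight = 4.
  m = 010 → c = 11001010, weight = 4.
  m = 110 → c = 11110000, weight = 4.
  m = 001 → c = 11010100, weight = 4.
  m = 101 → c = 11101110, weight = 6.
  m = 011 → c = 00011110, weight = 4.
  m = 111 → c = 00100100, weight = 2.
Tally weights:
  weight 0: 1 codewords.
  weight 2: 1 codewords.
  weight 4: 5 codewords.
  weight 6: 1 codewords.
Minimum distance d = smallest w > 0 with A_w > 0 = 2.
Sanity: Σ A_w = 8 = 2^3 = 8 ✓.


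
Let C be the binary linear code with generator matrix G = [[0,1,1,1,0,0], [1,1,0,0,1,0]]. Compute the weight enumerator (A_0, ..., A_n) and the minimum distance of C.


Weight distribution: A_0 = 1, A_3 = 2, A_4 = 1. Minimum distance d = 3.

Enumerate all 2^2 = 4 messages m ∈ F_2^2.
For each, compute codeword c = mG in F_2^6, then tally its weight.
  m = 00 → c = 000000, weight = 0.
  m = 10 → c = 011100, weight = 3.
  m = 01 → c = 110010, weight = 3.
  m = 11 → c = 101110, weight = 4.
Tally weights:
  weight 0: 1 codewords.
  weight 3: 2 codewords.
  weight 4: 1 codewords.
Minimum distance d = smallest w > 0 with A_w > 0 = 3.
Sanity: Σ A_w = 4 = 2^2 = 4 ✓.


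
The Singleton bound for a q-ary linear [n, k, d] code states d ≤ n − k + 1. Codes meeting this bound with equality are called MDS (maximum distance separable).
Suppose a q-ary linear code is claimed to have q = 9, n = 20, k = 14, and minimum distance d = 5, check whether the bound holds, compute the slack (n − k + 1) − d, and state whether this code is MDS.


Singleton RHS = n − k + 1 = 7, slack = 2, bound satisfied, not MDS.

Singleton bound: d ≤ n − k + 1.
Here n = 20, k = 14, so n − k + 1 = 7.
Given d = 5, check d ≤ 7: YES.
Slack = (n − k + 1) − d = 2.
The code is NOT MDS (slack = 2 > 0).
Description: the claimed parameters are [20, 14, 5]_9; such a code would be non-MDS.


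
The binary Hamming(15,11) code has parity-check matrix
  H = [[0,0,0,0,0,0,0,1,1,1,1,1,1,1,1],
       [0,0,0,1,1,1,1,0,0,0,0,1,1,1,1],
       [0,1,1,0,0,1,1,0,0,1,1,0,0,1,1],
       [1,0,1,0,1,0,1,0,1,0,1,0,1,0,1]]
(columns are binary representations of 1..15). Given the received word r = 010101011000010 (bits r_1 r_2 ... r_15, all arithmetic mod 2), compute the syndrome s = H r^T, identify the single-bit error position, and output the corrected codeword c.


s = (1, 1, 1, 1)^T, error position = 15, corrected codeword c = 010101011000011

Compute s = H r^T mod 2 one row at a time:
  s_1 = 1 + 1 + 0 + 0 + 0 + 0 + 1 + 0 = 3 ≡ 1 (mod 2).
  s_2 = 1 + 0 + 1 + 0 + 0 + 0 + 1 + 0 = 3 ≡ 1 (mod 2).
  s_3 = 1 + 0 + 1 + 0 + 0 + 0 + 1 + 0 = 3 ≡ 1 (mod 2).
  s_4 = 0 + 0 + 0 + 0 + 1 + 0 + 0 + 0 = 1 ≡ 1 (mod 2).
s = (1, 1, 1, 1)^T — this equals column 15 of H (binary 1111), so error is at position 15.
Correct: flip bit 15 of r = 010101011000010 to get c = 010101011000011.


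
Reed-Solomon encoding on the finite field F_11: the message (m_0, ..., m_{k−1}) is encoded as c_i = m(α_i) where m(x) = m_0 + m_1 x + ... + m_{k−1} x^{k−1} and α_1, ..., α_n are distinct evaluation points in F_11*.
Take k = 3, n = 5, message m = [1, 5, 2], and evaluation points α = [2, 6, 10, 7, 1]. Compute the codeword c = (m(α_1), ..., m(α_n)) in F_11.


c = [8, 4, 9, 2, 8]

Message polynomial: m(x) = 1 + 5·x + 2·x^2 (mod 11).
For each evaluation point α_i, compute m(α_i) mod 11:
  α_1 = 2: Horner steps 2 → 9 → 8, so m(2) = 8.
  α_2 = 6: Horner steps 2 → 6 → 4, so m(6) = 4.
  α_3 = 10: Horner steps 2 → 3 → 9, so m(10) = 9.
  α_4 = 7: Horner steps 2 → 8 → 2, so m(7) = 2.
  α_5 = 1: Horner steps 2 → 7 → 8, so m(1) = 8.
Codeword c = [8, 4, 9, 2, 8] ∈ F_11^5.


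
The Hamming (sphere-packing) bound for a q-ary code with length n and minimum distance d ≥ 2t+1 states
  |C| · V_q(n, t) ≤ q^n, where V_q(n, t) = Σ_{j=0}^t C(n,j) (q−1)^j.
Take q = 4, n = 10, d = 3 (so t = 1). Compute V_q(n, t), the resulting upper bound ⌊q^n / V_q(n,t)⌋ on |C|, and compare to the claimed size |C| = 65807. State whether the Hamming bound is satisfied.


V_q(n, t) = 31, q^n = 1048576, Hamming bound = 33825, |C| = 65807 > bound (violated).

Step 1: Compute V_q(n, t) = Σ_{j=0}^1 C(n, j) (q−1)^j.
  j = 0: C(10,0)·(3)^0 = 1·1 = 1.
  j = 1: C(10,1)·(3)^1 = 10·3 = 30.
  V_q(n, t) = 1 + 30 = 31.
Step 2: q^n = 4^10 = 1048576.
Step 3: Hamming bound ⌊q^n / V_q(n,t)⌋ = ⌊1048576/31⌋ = 33825.
Step 4: Compare |C| = 65807 to 33825: violated.
The claimed |C| lies above the Hamming bound, so no 4-ary code of length 10 with d ≥ 3 can have 65807 codewords.


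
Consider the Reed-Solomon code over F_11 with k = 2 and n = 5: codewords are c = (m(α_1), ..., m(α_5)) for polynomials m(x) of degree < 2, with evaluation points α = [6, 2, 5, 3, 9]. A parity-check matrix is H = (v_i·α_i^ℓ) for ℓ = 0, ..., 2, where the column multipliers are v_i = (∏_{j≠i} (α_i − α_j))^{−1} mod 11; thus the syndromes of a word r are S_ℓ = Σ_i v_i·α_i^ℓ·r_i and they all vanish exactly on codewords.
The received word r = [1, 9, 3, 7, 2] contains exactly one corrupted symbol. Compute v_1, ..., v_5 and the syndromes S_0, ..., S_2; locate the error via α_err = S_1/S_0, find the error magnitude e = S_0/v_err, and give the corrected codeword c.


S = (2, 7, 8), error at position 5, error magnitude e = 7, c = [1, 9, 3, 7, 6].

Step 1: column multipliers v_i = (∏_{j≠i}(α_i − α_j))^{−1} mod 11.
  i = 1 (α = 6): (6−2)(6−5)(6−3)(6−9) = 4·1·3·(−3) = −36 ≡ 8, so v_1 = 8^{−1} = 7 (mod 11).
  i = 2 (α = 2): (2−6)(2−5)(2−3)(2−9) = (−4)·(−3)·(−1)·(−7) = 84 ≡ 7, so v_2 = 7^{−1} = 8 (mod 11).
  i = 3 (α = 5): (5−6)(5−2)(5−3)(5−9) = (−1)·3·2·(−4) = 24 ≡ 2, so v_3 = 2^{−1} = 6 (mod 11).
  i = 4 (α = 3): (3−6)(3−2)(3−5)(3−9) = (−3)·1·(−2)·(−6) = −36 ≡ 8, so v_4 = 8^{−1} = 7 (mod 11).
  i = 5 (α = 9): (9−6)(9−2)(9−5)(9−3) = 3·7·4·6 = 504 ≡ 9, so v_5 = 9^{−1} = 5 (mod 11).
  v = [7, 8, 6, 7, 5].
Step 2: syndromes of r = [1, 9, 3, 7, 2] (all sums mod 11).
  S_0 = Σ v_i r_i = 7·1 + 8·9 + 6·3 + 7·7 + 5·2 = 156 ≡ 2.
  S_1 = Σ v_i α_i r_i = 7·6·1 + 8·2·9 + 6·5·3 + 7·3·7 + 5·9·2 = 513 ≡ 7.
  α_i^2 mod 11 = [3, 4, 3, 9, 4].
  S_2 = Σ v_i α_i^2 r_i = 7·3·1 + 8·4·9 + 6·3·3 + 7·9·7 + 5·4·2 = 844 ≡ 8.
  S = (2, 7, 8) ≠ 0, so r is not a codeword (an error is present).
Step 3: locate the error. For a single error e at position i, S_ℓ = v_i·e·α_i^ℓ, so α_err = S_1/S_0.
  S_0^{−1} = 2^{−1} = 6 (mod 11), so α_err = 7·6 = 42 ≡ 9 = α_5. Error position i = 5.
  Consistency check: S_2/S_1 = 8·8 = 64 ≡ 9 = α_err ✓ (single-error assumption holds).
Step 4: error magnitude e = S_0/v_5 = S_0·∏_{j≠5}(α_5 − α_j) = 2·9 = 18 ≡ 7 (mod 11).
Step 5: correct position 5: c_5 = r_5 − e = 2 − 7 ≡ 6 (mod 11). Hence c = [1, 9, 3, 7, 6].
  Check: interpolating c through the α_i gives m(x) = 2 + 9·x (degree < 2) with m(α_i) = c_i for every i, so c is indeed a codeword.


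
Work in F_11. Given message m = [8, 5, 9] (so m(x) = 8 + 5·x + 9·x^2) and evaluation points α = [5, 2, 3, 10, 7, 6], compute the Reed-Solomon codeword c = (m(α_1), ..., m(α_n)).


c = [5, 10, 5, 1, 0, 10]

Message polynomial: m(x) = 8 + 5·x + 9·x^2 (mod 11).
For each evaluation point α_i, compute m(α_i) mod 11:
  α_1 = 5: Horner steps 9 → 6 → 5, so m(5) = 5.
  α_2 = 2: Horner steps 9 → 1 → 10, so m(2) = 10.
  α_3 = 3: Horner steps 9 → 10 → 5, so m(3) = 5.
  α_4 = 10: Horner steps 9 → 7 → 1, so m(10) = 1.
  α_5 = 7: Horner steps 9 → 2 → 0, so m(7) = 0.
  α_6 = 6: Horner steps 9 → 4 → 10, so m(6) = 10.
Codeword c = [5, 10, 5, 1, 0, 10] ∈ F_11^6.


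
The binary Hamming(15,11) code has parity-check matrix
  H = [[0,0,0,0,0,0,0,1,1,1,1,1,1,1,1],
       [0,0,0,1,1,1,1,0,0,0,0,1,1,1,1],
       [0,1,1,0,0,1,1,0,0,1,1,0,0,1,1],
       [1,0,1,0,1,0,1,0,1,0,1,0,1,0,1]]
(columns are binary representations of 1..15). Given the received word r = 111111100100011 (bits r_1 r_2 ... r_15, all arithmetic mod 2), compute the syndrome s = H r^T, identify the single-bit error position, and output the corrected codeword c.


s = (1, 0, 1, 1)^T, error position = 11, corrected codeword c = 111111100110011

Compute s = H r^T mod 2 one row at a time:
  s_1 = 0 + 0 + 1 + 0 + 0 + 0 + 1 + 1 = 3 ≡ 1 (mod 2).
  s_2 = 1 + 1 + 1 + 1 + 0 + 0 + 1 + 1 = 6 ≡ 0 (mod 2).
  s_3 = 1 + 1 + 1 + 1 + 1 + 0 + 1 + 1 = 7 ≡ 1 (mod 2).
  s_4 = 1 + 1 + 1 + 1 + 0 + 0 + 0 + 1 = 5 ≡ 1 (mod 2).
s = (1, 0, 1, 1)^T — this equals column 11 of H (binary 1011), so error is at position 11.
Correct: flip bit 11 of r = 111111100100011 to get c = 111111100110011.


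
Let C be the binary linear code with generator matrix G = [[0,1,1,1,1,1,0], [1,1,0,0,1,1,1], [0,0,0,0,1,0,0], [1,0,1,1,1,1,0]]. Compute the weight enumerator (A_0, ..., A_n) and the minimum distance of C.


Weight distribution: A_0 = 1, A_1 = 1, A_2 = 2, A_3 = 2, A_4 = 5, A_5 = 5. Minimum distance d = 1.

Enumerate all 2^4 = 16 messages m ∈ F_2^4.
For each, compute codeword c = mG in F_2^7, then tally its weight.
  m = 0000 → c = 0000000, weight = 0.
  m = 1000 → c = 0111110, weight = 5.
  m = 0100 → c = 1100111, weight = 5.
  m = 1100 → c = 1011001, weight = 4.
  m = 0010 → c = 0000100, weight = 1.
  m = 1010 → c = 0111010, weight = 4.
  m = 0110 → c = 1100011, weight = 4.
  m = 1110 → c = 1011101, weight = 5.
  m = 0001 → c = 1011110, weight = 5.
  m = 1001 → c = 1100000, weight = 2.
  m = 0101 → c = 0111001, weight = 4.
  m = 1101 → c = 0000111, weight = 3.
  m = 0011 → c = 1011010, weight = 4.
  m = 1011 → c = 1100100, weight = 3.
  m = 0111 → c = 0111101, weight = 5.
  m = 1111 → c = 0000011, weight = 2.
Tally weights:
  weight 0: 1 codewords.
  weight 1: 1 codewords.
  weight 2: 2 codewords.
  weight 3: 2 codewords.
  weight 4: 5 codewords.
  weight 5: 5 codewords.
Minimum distance d = smallest w > 0 with A_w > 0 = 1.
Sanity: Σ A_w = 16 = 2^4 = 16 ✓.


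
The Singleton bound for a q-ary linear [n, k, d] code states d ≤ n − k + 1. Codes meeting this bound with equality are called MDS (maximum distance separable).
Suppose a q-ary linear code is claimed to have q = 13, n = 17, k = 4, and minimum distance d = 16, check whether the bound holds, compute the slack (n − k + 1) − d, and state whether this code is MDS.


Singleton RHS = n − k + 1 = 14, slack = -2, bound violated (no such code; not MDS).

Singleton bound: d ≤ n − k + 1.
Here n = 17, k = 4, so n − k + 1 = 14.
Given d = 16, check d ≤ 14: NO.
Slack = (n − k + 1) − d = -2.
The slack is negative: d = 16 exceeds n − k + 1 = 14 by 2, so the Singleton bound is violated and no linear [17, 4, 16]_13 code can exist. In particular it is not MDS (MDS requires d = n − k + 1 exactly).
Description: the claimed parameters are [17, 4, 16]_13; such a code would be impossible (violates the Singleton bound).


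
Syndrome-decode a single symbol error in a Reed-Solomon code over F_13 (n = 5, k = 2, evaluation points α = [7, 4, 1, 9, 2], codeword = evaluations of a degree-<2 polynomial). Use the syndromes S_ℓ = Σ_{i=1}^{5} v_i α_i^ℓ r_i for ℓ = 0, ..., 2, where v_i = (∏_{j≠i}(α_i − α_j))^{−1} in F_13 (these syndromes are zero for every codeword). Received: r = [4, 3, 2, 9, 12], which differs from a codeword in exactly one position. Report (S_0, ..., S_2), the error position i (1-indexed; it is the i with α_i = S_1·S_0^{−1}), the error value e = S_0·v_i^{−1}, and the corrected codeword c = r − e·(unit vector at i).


S = (5, 10, 7), error at position 5, error magnitude e = 1, c = [4, 3, 2, 9, 11].

Step 1: column multipliers v_i = (∏_{j≠i}(α_i − α_j))^{−1} mod 13.
  i = 1 (α = 7): (7−4)(7−1)(7−9)(7−2) = 3·6·(−2)·5 = −180 ≡ 2, so v_1 = 2^{−1} = 7 (mod 13).
  i = 2 (α = 4): (4−7)(4−1)(4−9)(4−2) = (−3)·3·(−5)·2 = 90 ≡ 12, so v_2 = 12^{−1} = 12 (mod 13).
  i = 3 (α = 1): (1−7)(1−4)(1−9)(1−2) = (−6)·(−3)·(−8)·(−1) = 144 ≡ 1, so v_3 = 1^{−1} = 1 (mod 13).
  i = 4 (α = 9): (9−7)(9−4)(9−1)(9−2) = 2·5·8·7 = 560 ≡ 1, so v_4 = 1^{−1} = 1 (mod 13).
  i = 5 (α = 2): (2−7)(2−4)(2−1)(2−9) = (−5)·(−2)·1·(−7) = −70 ≡ 8, so v_5 = 8^{−1} = 5 (mod 13).
  v = [7, 12, 1, 1, 5].
Step 2: syndromes of r = [4, 3, 2, 9, 12] (all sums mod 13).
  S_0 = Σ v_i r_i = 7·4 + 12·3 + 1·2 + 1·9 + 5·12 = 135 ≡ 5.
  S_1 = Σ v_i α_i r_i = 7·7·4 + 12·4·3 + 1·1·2 + 1·9·9 + 5·2·12 = 543 ≡ 10.
  α_i^2 mod 13 = [10, 3, 1, 3, 4].
  S_2 = Σ v_i α_i^2 r_i = 7·10·4 + 12·3·3 + 1·1·2 + 1·3·9 + 5·4·12 = 657 ≡ 7.
  S = (5, 10, 7) ≠ 0, so r is not a codeword (an error is present).
Step 3: locate the error. For a single error e at position i, S_ℓ = v_i·e·α_i^ℓ, so α_err = S_1/S_0.
  S_0^{−1} = 5^{−1} = 8 (mod 13), so α_err = 10·8 = 80 ≡ 2 = α_5. Error position i = 5.
  Consistency check: S_2/S_1 = 7·4 = 28 ≡ 2 = α_err ✓ (single-error assumption holds).
Step 4: error magnitude e = S_0/v_5 = S_0·∏_{j≠5}(α_5 − α_j) = 5·8 = 40 ≡ 1 (mod 13).
Step 5: correct position 5: c_5 = r_5 − e = 12 − 1 ≡ 11 (mod 13). Hence c = [4, 3, 2, 9, 11].
  Check: interpolating c through the α_i gives m(x) = 6 + 9·x (degree < 2) with m(α_i) = c_i for every i, so c is indeed a codeword.


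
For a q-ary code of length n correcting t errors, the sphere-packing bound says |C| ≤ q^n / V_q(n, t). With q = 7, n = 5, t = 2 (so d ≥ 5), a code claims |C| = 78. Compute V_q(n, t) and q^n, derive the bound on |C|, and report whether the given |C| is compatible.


V_q(n, t) = 391, q^n = 16807, Hamming bound = 42, |C| = 78 > bound (violated).

Step 1: Compute V_q(n, t) = Σ_{j=0}^2 C(n, j) (q−1)^j.
  j = 0: C(5,0)·(6)^0 = 1·1 = 1.
  j = 1: C(5,1)·(6)^1 = 5·6 = 30.
  j = 2: C(5,2)·(6)^2 = 10·36 = 360.
  V_q(n, t) = 1 + 30 + 360 = 391.
Step 2: q^n = 7^5 = 16807.
Step 3: Hamming bound ⌊q^n / V_q(n,t)⌋ = ⌊16807/391⌋ = 42.
Step 4: Compare |C| = 78 to 42: violated.
The claimed |C| lies above the Hamming bound, so no 7-ary code of length 5 with d ≥ 5 can have 78 codewords.


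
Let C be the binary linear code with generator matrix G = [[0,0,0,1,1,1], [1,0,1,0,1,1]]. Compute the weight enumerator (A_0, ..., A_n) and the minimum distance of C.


Weight distribution: A_0 = 1, A_3 = 2, A_4 = 1. Minimum distance d = 3.

Enumerate all 2^2 = 4 messages m ∈ F_2^2.
For each, compute codeword c = mG in F_2^6, then tally its weight.
  m = 00 → c = 000000, weight = 0.
  m = 10 → c = 000111, weight = 3.
  m = 01 → c = 101011, weight = 4.
  m = 11 → c = 101100, weight = 3.
Tally weights:
  weight 0: 1 codewords.
  weight 3: 2 codewords.
  weight 4: 1 codewords.
Minimum distance d = smallest w > 0 with A_w > 0 = 3.
Sanity: Σ A_w = 4 = 2^2 = 4 ✓.


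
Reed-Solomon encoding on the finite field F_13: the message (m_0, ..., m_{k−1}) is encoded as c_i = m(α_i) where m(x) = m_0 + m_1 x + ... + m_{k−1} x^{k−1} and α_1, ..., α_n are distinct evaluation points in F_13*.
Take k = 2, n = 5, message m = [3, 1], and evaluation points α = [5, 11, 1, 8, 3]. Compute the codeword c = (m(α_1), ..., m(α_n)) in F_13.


c = [8, 1, 4, 11, 6]

Message polynomial: m(x) = 3 + 1·x (mod 13).
For each evaluation point α_i, compute m(α_i) mod 13:
  α_1 = 5: Horner steps 1 → 8, so m(5) = 8.
  α_2 = 11: Horner steps 1 → 1, so m(11) = 1.
  α_3 = 1: Horner steps 1 → 4, so m(1) = 4.
  α_4 = 8: Horner steps 1 → 11, so m(8) = 11.
  α_5 = 3: Horner steps 1 → 6, so m(3) = 6.
Codeword c = [8, 1, 4, 11, 6] ∈ F_13^5.


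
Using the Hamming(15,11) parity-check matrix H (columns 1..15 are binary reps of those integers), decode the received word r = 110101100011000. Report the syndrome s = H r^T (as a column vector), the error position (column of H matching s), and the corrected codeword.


s = (0, 0, 0, 1)^T, error position = 1, corrected codeword c = 010101100011000

Compute s = H r^T mod 2 one row at a time:
  s_1 = 0 + 0 + 0 + 1 + 1 + 0 + 0 + 0 = 2 ≡ 0 (mod 2).
  s_2 = 1 + 0 + 1 + 1 + 1 + 0 + 0 + 0 = 4 ≡ 0 (mod 2).
  s_3 = 1 + 0 + 1 + 1 + 0 + 1 + 0 + 0 = 4 ≡ 0 (mod 2).
  s_4 = 1 + 0 + 0 + 1 + 0 + 1 + 0 + 0 = 3 ≡ 1 (mod 2).
s = (0, 0, 0, 1)^T — this equals column 1 of H (binary 0001), so error is at position 1.
Correct: flip bit 1 of r = 110101100011000 to get c = 010101100011000.


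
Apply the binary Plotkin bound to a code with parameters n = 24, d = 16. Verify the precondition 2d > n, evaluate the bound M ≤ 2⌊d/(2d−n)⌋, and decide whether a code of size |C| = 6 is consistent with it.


Plotkin bound M ≤ 4; given |C| = 6 > bound (violated).

Check applicability: 2d = 32, n = 24.
2d − n = 8 > 0, so Plotkin applies.
Compute d/(2d−n) = 16/8 ≈ 2.0000.
⌊d/(2d−n)⌋ = 2.
Plotkin bound: M ≤ 2·2 = 4.
Given |C| = 6, check: VIOLATED.
This |C| is above the Plotkin bound, so no binary code with n = 24, d = 16 and 6 codewords exists.


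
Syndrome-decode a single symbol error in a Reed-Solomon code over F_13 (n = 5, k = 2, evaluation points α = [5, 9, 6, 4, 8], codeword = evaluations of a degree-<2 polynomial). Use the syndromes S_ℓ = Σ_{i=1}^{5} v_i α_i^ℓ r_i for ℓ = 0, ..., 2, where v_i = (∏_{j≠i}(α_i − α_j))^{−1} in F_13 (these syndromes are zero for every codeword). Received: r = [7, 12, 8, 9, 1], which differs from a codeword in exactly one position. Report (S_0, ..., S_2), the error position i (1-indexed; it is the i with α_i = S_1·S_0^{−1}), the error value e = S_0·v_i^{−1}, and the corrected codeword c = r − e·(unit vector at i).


S = (10, 8, 9), error at position 3, error magnitude e = 3, c = [7, 12, 5, 9, 1].

Step 1: column multipliers v_i = (∏_{j≠i}(α_i − α_j))^{−1} mod 13.
  i = 1 (α = 5): (5−9)(5−6)(5−4)(5−8) = (−4)·(−1)·1·(−3) = −12 ≡ 1, so v_1 = 1^{−1} = 1 (mod 13).
  i = 2 (α = 9): (9−5)(9−6)(9−4)(9−8) = 4·3·5·1 = 60 ≡ 8, so v_2 = 8^{−1} = 5 (mod 13).
  i = 3 (α = 6): (6−5)(6−9)(6−4)(6−8) = 1·(−3)·2·(−2) = 12 ≡ 12, so v_3 = 12^{−1} = 12 (mod 13).
  i = 4 (α = 4): (4−5)(4−9)(4−6)(4−8) = (−1)·(−5)·(−2)·(−4) = 40 ≡ 1, so v_4 = 1^{−1} = 1 (mod 13).
  i = 5 (α = 8): (8−5)(8−9)(8−6)(8−4) = 3·(−1)·2·4 = −24 ≡ 2, so v_5 = 2^{−1} = 7 (mod 13).
  v = [1, 5, 12, 1, 7].
Step 2: syndromes of r = [7, 12, 8, 9, 1] (all sums mod 13).
  S_0 = Σ v_i r_i = 1·7 + 5·12 + 12·8 + 1·9 + 7·1 = 179 ≡ 10.
  S_1 = Σ v_i α_i r_i = 1·5·7 + 5·9·12 + 12·6·8 + 1·4·9 + 7·8·1 = 1243 ≡ 8.
  α_i^2 mod 13 = [12, 3, 10, 3, 12].
  S_2 = Σ v_i α_i^2 r_i = 1·12·7 + 5·3·12 + 12·10·8 + 1·3·9 + 7·12·1 = 1335 ≡ 9.
  S = (10, 8, 9) ≠ 0, so r is not a codeword (an error is present).
Step 3: locate the error. For a single error e at position i, S_ℓ = v_i·e·α_i^ℓ, so α_err = S_1/S_0.
  S_0^{−1} = 10^{−1} = 4 (mod 13), so α_err = 8·4 = 32 ≡ 6 = α_3. Error position i = 3.
  Consistency check: S_2/S_1 = 9·5 = 45 ≡ 6 = α_err ✓ (single-error assumption holds).
Step 4: error magnitude e = S_0/v_3 = S_0·∏_{j≠3}(α_3 − α_j) = 10·12 = 120 ≡ 3 (mod 13).
Step 5: correct position 3: c_3 = r_3 − e = 8 − 3 ≡ 5 (mod 13). Hence c = [7, 12, 5, 9, 1].
  Check: interpolating c through the α_i gives m(x) = 4 + 11·x (degree < 2) with m(α_i) = c_i for every i, so c is indeed a codeword.


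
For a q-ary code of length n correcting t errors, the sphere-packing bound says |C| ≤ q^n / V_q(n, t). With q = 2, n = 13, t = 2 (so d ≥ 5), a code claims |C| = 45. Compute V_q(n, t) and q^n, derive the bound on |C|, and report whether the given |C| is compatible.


V_q(n, t) = 92, q^n = 8192, Hamming bound = 89, |C| = 45 ≤ bound (satisfied).

Step 1: Compute V_q(n, t) = Σ_{j=0}^2 C(n, j) (q−1)^j.
  j = 0: C(13,0)·(1)^0 = 1·1 = 1.
  j = 1: C(13,1)·(1)^1 = 13·1 = 13.
  j = 2: C(13,2)·(1)^2 = 78·1 = 78.
  V_q(n, t) = 1 + 13 + 78 = 92.
Step 2: q^n = 2^13 = 8192.
Step 3: Hamming bound ⌊q^n / V_q(n,t)⌋ = ⌊8192/92⌋ = 89.
Step 4: Compare |C| = 45 to 89: satisfied.
The claimed |C| lies below the Hamming bound.


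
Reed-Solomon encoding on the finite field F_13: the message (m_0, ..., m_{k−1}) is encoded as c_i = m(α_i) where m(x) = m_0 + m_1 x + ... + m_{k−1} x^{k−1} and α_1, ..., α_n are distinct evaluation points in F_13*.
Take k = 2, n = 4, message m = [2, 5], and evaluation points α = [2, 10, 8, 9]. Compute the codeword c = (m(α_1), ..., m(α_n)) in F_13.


c = [12, 0, 3, 8]

Message polynomial: m(x) = 2 + 5·x (mod 13).
For each evaluation point α_i, compute m(α_i) mod 13:
  α_1 = 2: Horner steps 5 → 12, so m(2) = 12.
  α_2 = 10: Horner steps 5 → 0, so m(10) = 0.
  α_3 = 8: Horner steps 5 → 3, so m(8) = 3.
  α_4 = 9: Horner steps 5 → 8, so m(9) = 8.
Codeword c = [12, 0, 3, 8] ∈ F_13^4.


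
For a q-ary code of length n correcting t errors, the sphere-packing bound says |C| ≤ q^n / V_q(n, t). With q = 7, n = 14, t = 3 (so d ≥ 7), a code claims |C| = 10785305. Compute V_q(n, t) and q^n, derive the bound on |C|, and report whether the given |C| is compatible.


V_q(n, t) = 81985, q^n = 678223072849, Hamming bound = 8272526, |C| = 10785305 > bound (violated).

Step 1: Compute V_q(n, t) = Σ_{j=0}^3 C(n, j) (q−1)^j.
  j = 0: C(14,0)·(6)^0 = 1·1 = 1.
  j = 1: C(14,1)·(6)^1 = 14·6 = 84.
  j = 2: C(14,2)·(6)^2 = 91·36 = 3276.
  j = 3: C(14,3)·(6)^3 = 364·216 = 78624.
  V_q(n, t) = 1 + 84 + 3276 + 78624 = 81985.
Step 2: q^n = 7^14 = 678223072849.
Step 3: Hamming bound ⌊q^n / V_q(n,t)⌋ = ⌊678223072849/81985⌋ = 8272526.
Step 4: Compare |C| = 10785305 to 8272526: violated.
The claimed |C| lies above the Hamming bound, so no 7-ary code of length 14 with d ≥ 7 can have 10785305 codewords.


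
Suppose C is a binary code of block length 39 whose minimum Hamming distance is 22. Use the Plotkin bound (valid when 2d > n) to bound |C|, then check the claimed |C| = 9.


Plotkin bound M ≤ 8; given |C| = 9 > bound (violated).

Check applicability: 2d = 44, n = 39.
2d − n = 5 > 0, so Plotkin applies.
Compute d/(2d−n) = 22/5 ≈ 4.4000.
⌊d/(2d−n)⌋ = 4.
Plotkin bound: M ≤ 2·4 = 8.
Given |C| = 9, check: VIOLATED.
This |C| is above the Plotkin bound, so no binary code with n = 39, d = 22 and 9 codewords exists.


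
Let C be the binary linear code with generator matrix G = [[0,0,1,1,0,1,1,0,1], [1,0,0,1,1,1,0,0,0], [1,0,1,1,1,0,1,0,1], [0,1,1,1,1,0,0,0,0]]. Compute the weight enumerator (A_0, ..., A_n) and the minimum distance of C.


Weight distribution: A_0 = 1, A_1 = 1, A_3 = 2, A_4 = 5, A_5 = 5, A_6 = 2. Minimum distance d = 1.

Enumerate all 2^4 = 16 messages m ∈ F_2^4.
For each, compute codeword c = mG in F_2^9, then tally its weight.
  m = 0000 → c = 000000000, weight = 0.
  m = 1000 → c = 001101101, weight = 5.
  m = 0100 → c = 100111000, weight = 4.
  m = 1100 → c = 101010101, weight = 5.
  m = 0010 → c = 101110101, weight = 6.
  m = 1010 → c = 100011000, weight = 3.
  m = 0110 → c = 001001101, weight = 4.
  m = 1110 → c = 000100000, weight = 1.
  m = 0001 → c = 011110000, weight = 4.
  m = 1001 → c = 010011101, weight = 5.
  m = 0101 → c = 111001000, weight = 4.
  m = 1101 → c = 110100101, weight = 5.
  m = 0011 → c = 110000101, weight = 4.
  m = 1011 → c = 111101000, weight = 5.
  m = 0111 → c = 010111101, weight = 6.
  m = 1111 → c = 011010000, weight = 3.
Tally weights:
  weight 0: 1 codewords.
  weight 1: 1 codewords.
  weight 3: 2 codewords.
  weight 4: 5 codewords.
  weight 5: 5 codewords.
  weight 6: 2 codewords.
Minimum distance d = smallest w > 0 with A_w > 0 = 1.
Sanity: Σ A_w = 16 = 2^4 = 16 ✓.


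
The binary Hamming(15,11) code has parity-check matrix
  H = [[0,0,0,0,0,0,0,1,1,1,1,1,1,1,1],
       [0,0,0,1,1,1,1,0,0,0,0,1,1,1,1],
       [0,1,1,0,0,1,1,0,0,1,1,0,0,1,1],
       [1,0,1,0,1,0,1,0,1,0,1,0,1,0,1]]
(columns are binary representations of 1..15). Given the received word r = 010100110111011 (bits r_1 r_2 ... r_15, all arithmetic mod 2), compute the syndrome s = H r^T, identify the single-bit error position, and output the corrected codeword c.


s = (0, 1, 0, 1)^T, error position = 5, corrected codeword c = 010110110111011

Compute s = H r^T mod 2 one row at a time:
  s_1 = 1 + 0 + 1 + 1 + 1 + 0 + 1 + 1 = 6 ≡ 0 (mod 2).
  s_2 = 1 + 0 + 0 + 1 + 1 + 0 + 1 + 1 = 5 ≡ 1 (mod 2).
  s_3 = 1 + 0 + 0 + 1 + 1 + 1 + 1 + 1 = 6 ≡ 0 (mod 2).
  s_4 = 0 + 0 + 0 + 1 + 0 + 1 + 0 + 1 = 3 ≡ 1 (mod 2).
s = (0, 1, 0, 1)^T — this equals column 5 of H (binary 0101), so error is at position 5.
Correct: flip bit 5 of r = 010100110111011 to get c = 010110110111011.


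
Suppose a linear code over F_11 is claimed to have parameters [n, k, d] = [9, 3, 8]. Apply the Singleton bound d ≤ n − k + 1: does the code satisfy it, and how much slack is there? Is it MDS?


Singleton RHS = n − k + 1 = 7, slack = -1, bound violated (no such code; not MDS).

Singleton bound: d ≤ n − k + 1.
Here n = 9, k = 3, so n − k + 1 = 7.
Given d = 8, check d ≤ 7: NO.
Slack = (n − k + 1) − d = -1.
The slack is negative: d = 8 exceeds n − k + 1 = 7 by 1, so the Singleton bound is violated and no linear [9, 3, 8]_11 code can exist. In particular it is not MDS (MDS requires d = n − k + 1 exactly).
Description: the claimed parameters are [9, 3, 8]_11; such a code would be impossible (violates the Singleton bound).


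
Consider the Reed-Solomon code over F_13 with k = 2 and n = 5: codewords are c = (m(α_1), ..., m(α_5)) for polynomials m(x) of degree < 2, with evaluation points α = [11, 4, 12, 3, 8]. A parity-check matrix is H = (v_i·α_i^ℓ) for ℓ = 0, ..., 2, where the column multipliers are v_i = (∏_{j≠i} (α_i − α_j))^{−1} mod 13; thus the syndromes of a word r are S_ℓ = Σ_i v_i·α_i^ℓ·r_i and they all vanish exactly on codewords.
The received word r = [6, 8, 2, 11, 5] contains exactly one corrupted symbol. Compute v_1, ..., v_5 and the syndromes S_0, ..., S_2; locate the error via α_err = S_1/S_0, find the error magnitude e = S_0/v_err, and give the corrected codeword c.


S = (10, 4, 12), error at position 4, error magnitude e = 12, c = [6, 8, 2, 12, 5].

Step 1: column multipliers v_i = (∏_{j≠i}(α_i − α_j))^{−1} mod 13.
  i = 1 (α = 11): (11−4)(11−12)(11−3)(11−8) = 7·(−1)·8·3 = −168 ≡ 1, so v_1 = 1^{−1} = 1 (mod 13).
  i = 2 (α = 4): (4−11)(4−12)(4−3)(4−8) = (−7)·(−8)·1·(−4) = −224 ≡ 10, so v_2 = 10^{−1} = 4 (mod 13).
  i = 3 (α = 12): (12−11)(12−4)(12−3)(12−8) = 1·8·9·4 = 288 ≡ 2, so v_3 = 2^{−1} = 7 (mod 13).
  i = 4 (α = 3): (3−11)(3−4)(3−12)(3−8) = (−8)·(−1)·(−9)·(−5) = 360 ≡ 9, so v_4 = 9^{−1} = 3 (mod 13).
  i = 5 (α = 8): (8−11)(8−4)(8−12)(8−3) = (−3)·4·(−4)·5 = 240 ≡ 6, so v_5 = 6^{−1} = 11 (mod 13).
  v = [1, 4, 7, 3, 11].
Step 2: syndromes of r = [6, 8, 2, 11, 5] (all sums mod 13).
  S_0 = Σ v_i r_i = 1·6 + 4·8 + 7·2 + 3·11 + 11·5 = 140 ≡ 10.
  S_1 = Σ v_i α_i r_i = 1·11·6 + 4·4·8 + 7·12·2 + 3·3·11 + 11·8·5 = 901 ≡ 4.
  α_i^2 mod 13 = [4, 3, 1, 9, 12].
  S_2 = Σ v_i α_i^2 r_i = 1·4·6 + 4·3·8 + 7·1·2 + 3·9·11 + 11·12·5 = 1091 ≡ 12.
  S = (10, 4, 12) ≠ 0, so r is not a codeword (an error is present).
Step 3: locate the error. For a single error e at position i, S_ℓ = v_i·e·α_i^ℓ, so α_err = S_1/S_0.
  S_0^{−1} = 10^{−1} = 4 (mod 13), so α_err = 4·4 = 16 ≡ 3 = α_4. Error position i = 4.
  Consistency check: S_2/S_1 = 12·10 = 120 ≡ 3 = α_err ✓ (single-error assumption holds).
Step 4: error magnitude e = S_0/v_4 = S_0·∏_{j≠4}(α_4 − α_j) = 10·9 = 90 ≡ 12 (mod 13).
Step 5: correct position 4: c_4 = r_4 − e = 11 − 12 ≡ 12 (mod 13). Hence c = [6, 8, 2, 12, 5].
  Check: interpolating c through the α_i gives m(x) = 11 + 9·x (degree < 2) with m(α_i) = c_i for every i, so c is indeed a codeword.


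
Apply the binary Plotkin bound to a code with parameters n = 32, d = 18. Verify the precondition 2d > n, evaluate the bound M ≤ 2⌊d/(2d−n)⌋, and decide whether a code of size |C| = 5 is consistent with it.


Plotkin bound M ≤ 8; given |C| = 5 ≤ bound (satisfied).

Check applicability: 2d = 36, n = 32.
2d − n = 4 > 0, so Plotkin applies.
Compute d/(2d−n) = 18/4 ≈ 4.5000.
⌊d/(2d−n)⌋ = 4.
Plotkin bound: M ≤ 2·4 = 8.
Given |C| = 5, check: satisfied.
This |C| is below the Plotkin bound.


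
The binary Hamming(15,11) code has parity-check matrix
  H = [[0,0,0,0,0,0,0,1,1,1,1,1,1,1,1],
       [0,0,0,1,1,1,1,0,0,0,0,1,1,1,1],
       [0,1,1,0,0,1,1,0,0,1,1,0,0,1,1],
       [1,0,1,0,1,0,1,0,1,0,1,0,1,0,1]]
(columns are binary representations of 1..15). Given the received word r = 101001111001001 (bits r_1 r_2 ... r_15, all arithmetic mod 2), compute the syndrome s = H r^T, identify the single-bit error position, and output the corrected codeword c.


s = (0, 0, 0, 1)^T, error position = 1, corrected codeword c = 001001111001001

Compute s = H r^T mod 2 one row at a time:
  s_1 = 1 + 1 + 0 + 0 + 1 + 0 + 0 + 1 = 4 ≡ 0 (mod 2).
  s_2 = 0 + 0 + 1 + 1 + 1 + 0 + 0 + 1 = 4 ≡ 0 (mod 2).
  s_3 = 0 + 1 + 1 + 1 + 0 + 0 + 0 + 1 = 4 ≡ 0 (mod 2).
  s_4 = 1 + 1 + 0 + 1 + 1 + 0 + 0 + 1 = 5 ≡ 1 (mod 2).
s = (0, 0, 0, 1)^T — this equals column 1 of H (binary 0001), so error is at position 1.
Correct: flip bit 1 of r = 101001111001001 to get c = 001001111001001.


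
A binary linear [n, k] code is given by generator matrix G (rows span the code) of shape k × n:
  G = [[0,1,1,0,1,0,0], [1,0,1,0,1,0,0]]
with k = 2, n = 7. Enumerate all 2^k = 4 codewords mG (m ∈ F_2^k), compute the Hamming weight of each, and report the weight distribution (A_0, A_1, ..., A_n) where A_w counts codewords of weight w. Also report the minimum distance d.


Weight distribution: A_0 = 1, A_2 = 1, A_3 = 2. Minimum distance d = 2.

Enumerate all 2^2 = 4 messages m ∈ F_2^2.
For each, compute codeword c = mG in F_2^7, then tally its weight.
  m = 00 → c = 0000000, weight = 0.
  m = 10 → c = 0110100, weight = 3.
  m = 01 → c = 1010100, weight = 3.
  m = 11 → c = 1100000, weight = 2.
Tally weights:
  weight 0: 1 codewords.
  weight 2: 1 codewords.
  weight 3: 2 codewords.
Minimum distance d = smallest w > 0 with A_w > 0 = 2.
Sanity: Σ A_w = 4 = 2^2 = 4 ✓.


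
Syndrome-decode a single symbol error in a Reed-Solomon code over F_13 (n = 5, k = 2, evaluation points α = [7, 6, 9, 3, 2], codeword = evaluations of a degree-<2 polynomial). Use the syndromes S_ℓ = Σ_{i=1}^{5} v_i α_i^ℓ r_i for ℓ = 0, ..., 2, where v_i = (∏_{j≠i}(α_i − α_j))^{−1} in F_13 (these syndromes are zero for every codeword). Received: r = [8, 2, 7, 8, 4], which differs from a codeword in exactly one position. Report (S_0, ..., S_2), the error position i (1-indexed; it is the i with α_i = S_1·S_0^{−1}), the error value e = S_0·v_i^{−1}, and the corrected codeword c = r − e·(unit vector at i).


S = (4, 12, 10), error at position 4, error magnitude e = 11, c = [8, 2, 7, 10, 4].

Step 1: column multipliers v_i = (∏_{j≠i}(α_i − α_j))^{−1} mod 13.
  i = 1 (α = 7): (7−6)(7−9)(7−3)(7−2) = 1·(−2)·4·5 = −40 ≡ 12, so v_1 = 12^{−1} = 12 (mod 13).
  i = 2 (α = 6): (6−7)(6−9)(6−3)(6−2) = (−1)·(−3)·3·4 = 36 ≡ 10, so v_2 = 10^{−1} = 4 (mod 13).
  i = 3 (α = 9): (9−7)(9−6)(9−3)(9−2) = 2·3·6·7 = 252 ≡ 5, so v_3 = 5^{−1} = 8 (mod 13).
  i = 4 (α = 3): (3−7)(3−6)(3−9)(3−2) = (−4)·(−3)·(−6)·1 = −72 ≡ 6, so v_4 = 6^{−1} = 11 (mod 13).
  i = 5 (α = 2): (2−7)(2−6)(2−9)(2−3) = (−5)·(−4)·(−7)·(−1) = 140 ≡ 10, so v_5 = 10^{−1} = 4 (mod 13).
  v = [12, 4, 8, 11, 4].
Step 2: syndromes of r = [8, 2, 7, 8, 4] (all sums mod 13).
  S_0 = Σ v_i r_i = 12·8 + 4·2 + 8·7 + 11·8 + 4·4 = 264 ≡ 4.
  S_1 = Σ v_i α_i r_i = 12·7·8 + 4·6·2 + 8·9·7 + 11·3·8 + 4·2·4 = 1520 ≡ 12.
  α_i^2 mod 13 = [10, 10, 3, 9, 4].
  S_2 = Σ v_i α_i^2 r_i = 12·10·8 + 4·10·2 + 8·3·7 + 11·9·8 + 4·4·4 = 2064 ≡ 10.
  S = (4, 12, 10) ≠ 0, so r is not a codeword (an error is present).
Step 3: locate the error. For a single error e at position i, S_ℓ = v_i·e·α_i^ℓ, so α_err = S_1/S_0.
  S_0^{−1} = 4^{−1} = 10 (mod 13), so α_err = 12·10 = 120 ≡ 3 = α_4. Error position i = 4.
  Consistency check: S_2/S_1 = 10·12 = 120 ≡ 3 = α_err ✓ (single-error assumption holds).
Step 4: error magnitude e = S_0/v_4 = S_0·∏_{j≠4}(α_4 − α_j) = 4·6 = 24 ≡ 11 (mod 13).
Step 5: correct position 4: c_4 = r_4 − e = 8 − 11 ≡ 10 (mod 13). Hence c = [8, 2, 7, 10, 4].
  Check: interpolating c through the α_i gives m(x) = 5 + 6·x (degree < 2) with m(α_i) = c_i for every i, so c is indeed a codeword.


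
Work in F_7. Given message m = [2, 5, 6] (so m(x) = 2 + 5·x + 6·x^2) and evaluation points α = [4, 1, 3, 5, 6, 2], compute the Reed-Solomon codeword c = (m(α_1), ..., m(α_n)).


c = [6, 6, 1, 2, 3, 1]

Message polynomial: m(x) = 2 + 5·x + 6·x^2 (mod 7).
For each evaluation point α_i, compute m(α_i) mod 7:
  α_1 = 4: Horner steps 6 → 1 → 6, so m(4) = 6.
  α_2 = 1: Horner steps 6 → 4 → 6, so m(1) = 6.
  α_3 = 3: Horner steps 6 → 2 → 1, so m(3) = 1.
  α_4 = 5: Horner steps 6 → 0 → 2, so m(5) = 2.
  α_5 = 6: Horner steps 6 → 6 → 3, so m(6) = 3.
  α_6 = 2: Horner steps 6 → 3 → 1, so m(2) = 1.
Codeword c = [6, 6, 1, 2, 3, 1] ∈ F_7^6.


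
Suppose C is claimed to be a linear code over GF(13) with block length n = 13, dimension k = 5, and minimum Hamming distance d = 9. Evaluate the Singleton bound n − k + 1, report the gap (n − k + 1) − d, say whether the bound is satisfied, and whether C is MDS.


Singleton RHS = n − k + 1 = 9, slack = 0, bound satisfied, MDS.

Singleton bound: d ≤ n − k + 1.
Here n = 13, k = 5, so n − k + 1 = 9.
Given d = 9, check d ≤ 9: YES.
Slack = (n − k + 1) − d = 0.
The code is MDS (slack = 0).
Description: the claimed parameters are [13, 5, 9]_13; such a code would be MDS (meets Singleton bound).


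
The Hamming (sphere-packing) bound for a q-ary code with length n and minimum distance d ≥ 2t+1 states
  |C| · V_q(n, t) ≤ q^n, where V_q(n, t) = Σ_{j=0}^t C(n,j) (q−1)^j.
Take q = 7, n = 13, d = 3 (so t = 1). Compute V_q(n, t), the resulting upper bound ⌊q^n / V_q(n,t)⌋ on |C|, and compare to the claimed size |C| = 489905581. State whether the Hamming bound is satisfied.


V_q(n, t) = 79, q^n = 96889010407, Hamming bound = 1226443169, |C| = 489905581 ≤ bound (satisfied).

Step 1: Compute V_q(n, t) = Σ_{j=0}^1 C(n, j) (q−1)^j.
  j = 0: C(13,0)·(6)^0 = 1·1 = 1.
  j = 1: C(13,1)·(6)^1 = 13·6 = 78.
  V_q(n, t) = 1 + 78 = 79.
Step 2: q^n = 7^13 = 96889010407.
Step 3: Hamming bound ⌊q^n / V_q(n,t)⌋ = ⌊96889010407/79⌋ = 1226443169.
Step 4: Compare |C| = 489905581 to 1226443169: satisfied.
The claimed |C| lies below the Hamming bound.
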